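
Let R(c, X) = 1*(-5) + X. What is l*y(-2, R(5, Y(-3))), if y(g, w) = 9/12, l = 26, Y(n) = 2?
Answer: 39/2 ≈ 19.500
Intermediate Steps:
R(c, X) = -5 + X
y(g, w) = ¾ (y(g, w) = 9*(1/12) = ¾)
l*y(-2, R(5, Y(-3))) = 26*(¾) = 39/2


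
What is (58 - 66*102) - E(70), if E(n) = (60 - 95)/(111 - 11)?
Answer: -133473/20 ≈ -6673.6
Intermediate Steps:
E(n) = -7/20 (E(n) = -35/100 = -35*1/100 = -7/20)
(58 - 66*102) - E(70) = (58 - 66*102) - 1*(-7/20) = (58 - 6732) + 7/20 = -6674 + 7/20 = -133473/20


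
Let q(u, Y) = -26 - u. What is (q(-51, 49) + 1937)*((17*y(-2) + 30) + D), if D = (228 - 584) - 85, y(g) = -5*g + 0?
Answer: -472842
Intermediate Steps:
y(g) = -5*g
D = -441 (D = -356 - 85 = -441)
(q(-51, 49) + 1937)*((17*y(-2) + 30) + D) = ((-26 - 1*(-51)) + 1937)*((17*(-5*(-2)) + 30) - 441) = ((-26 + 51) + 1937)*((17*10 + 30) - 441) = (25 + 1937)*((170 + 30) - 441) = 1962*(200 - 441) = 1962*(-241) = -472842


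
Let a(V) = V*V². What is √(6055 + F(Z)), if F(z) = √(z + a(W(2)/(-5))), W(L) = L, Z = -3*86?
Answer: √(151375 + 127*I*√10)/5 ≈ 77.814 + 0.10322*I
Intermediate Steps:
Z = -258
a(V) = V³
F(z) = √(-8/125 + z) (F(z) = √(z + (2/(-5))³) = √(z + (2*(-⅕))³) = √(z + (-⅖)³) = √(z - 8/125) = √(-8/125 + z))
√(6055 + F(Z)) = √(6055 + √(-40 + 625*(-258))/25) = √(6055 + √(-40 - 161250)/25) = √(6055 + √(-161290)/25) = √(6055 + (127*I*√10)/25) = √(6055 + 127*I*√10/25)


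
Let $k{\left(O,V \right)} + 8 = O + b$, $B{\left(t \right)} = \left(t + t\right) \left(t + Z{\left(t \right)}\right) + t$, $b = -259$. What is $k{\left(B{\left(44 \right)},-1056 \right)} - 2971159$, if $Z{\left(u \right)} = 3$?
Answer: $-2967246$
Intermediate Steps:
$B{\left(t \right)} = t + 2 t \left(3 + t\right)$ ($B{\left(t \right)} = \left(t + t\right) \left(t + 3\right) + t = 2 t \left(3 + t\right) + t = t + 2 t \left(3 + t\right)$)
$k{\left(O,V \right)} = -267 + O$ ($k{\left(O,V \right)} = -8 + \left(O - 259\right) = -8 + \left(-259 + O\right) = -267 + O$)
$k{\left(B{\left(44 \right)},-1056 \right)} - 2971159 = \left(-267 + 44 \left(7 + 2 \cdot 44\right)\right) - 2971159 = \left(-267 + 44 \left(7 + 88\right)\right) - 2971159 = \left(-267 + 44 \cdot 95\right) - 2971159 = \left(-267 + 4180\right) - 2971159 = 3913 - 2971159 = -2967246$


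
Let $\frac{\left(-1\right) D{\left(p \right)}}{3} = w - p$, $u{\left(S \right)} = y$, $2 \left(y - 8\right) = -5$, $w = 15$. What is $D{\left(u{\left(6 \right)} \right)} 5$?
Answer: $- \frac{285}{2} \approx -142.5$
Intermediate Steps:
$y = \frac{11}{2}$ ($y = 8 + \frac{1}{2} \left(-5\right) = 8 - \frac{5}{2} = \frac{11}{2} \approx 5.5$)
$u{\left(S \right)} = \frac{11}{2}$
$D{\left(p \right)} = -45 + 3 p$ ($D{\left(p \right)} = - 3 \left(15 - p\right) = -45 + 3 p$)
$D{\left(u{\left(6 \right)} \right)} 5 = \left(-45 + 3 \cdot \frac{11}{2}\right) 5 = \left(-45 + \frac{33}{2}\right) 5 = \left(- \frac{57}{2}\right) 5 = - \frac{285}{2}$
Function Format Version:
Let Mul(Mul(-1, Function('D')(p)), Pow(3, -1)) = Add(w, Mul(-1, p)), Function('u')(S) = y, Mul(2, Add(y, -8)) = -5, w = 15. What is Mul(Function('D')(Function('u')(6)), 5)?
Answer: Rational(-285, 2) ≈ -142.50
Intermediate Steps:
y = Rational(11, 2) (y = Add(8, Mul(Rational(1, 2), -5)) = Add(8, Rational(-5, 2)) = Rational(11, 2) ≈ 5.5000)
Function('u')(S) = Rational(11, 2)
Function('D')(p) = Add(-45, Mul(3, p)) (Function('D')(p) = Mul(-3, Add(15, Mul(-1, p))) = Add(-45, Mul(3, p)))
Mul(Function('D')(Function('u')(6)), 5) = Mul(Add(-45, Mul(3, Rational(11, 2))), 5) = Mul(Add(-45, Rational(33, 2)), 5) = Mul(Rational(-57, 2), 5) = Rational(-285, 2)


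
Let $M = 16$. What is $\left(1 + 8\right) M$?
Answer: $144$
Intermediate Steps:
$\left(1 + 8\right) M = \left(1 + 8\right) 16 = 9 \cdot 16 = 144$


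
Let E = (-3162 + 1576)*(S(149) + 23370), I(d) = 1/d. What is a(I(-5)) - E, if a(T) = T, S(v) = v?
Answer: 186505669/5 ≈ 3.7301e+7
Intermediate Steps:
E = -37301134 (E = (-3162 + 1576)*(149 + 23370) = -1586*23519 = -37301134)
a(I(-5)) - E = 1/(-5) - 1*(-37301134) = -⅕ + 37301134 = 186505669/5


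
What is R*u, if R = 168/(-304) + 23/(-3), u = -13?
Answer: 12181/114 ≈ 106.85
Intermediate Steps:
R = -937/114 (R = 168*(-1/304) + 23*(-⅓) = -21/38 - 23/3 = -937/114 ≈ -8.2193)
R*u = -937/114*(-13) = 12181/114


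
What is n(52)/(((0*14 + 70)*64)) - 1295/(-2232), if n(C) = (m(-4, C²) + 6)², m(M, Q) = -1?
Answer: 146435/249984 ≈ 0.58578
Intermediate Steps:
n(C) = 25 (n(C) = (-1 + 6)² = 5² = 25)
n(52)/(((0*14 + 70)*64)) - 1295/(-2232) = 25/(((0*14 + 70)*64)) - 1295/(-2232) = 25/(((0 + 70)*64)) - 1295*(-1/2232) = 25/((70*64)) + 1295/2232 = 25/4480 + 1295/2232 = 25*(1/4480) + 1295/2232 = 5/896 + 1295/2232 = 146435/249984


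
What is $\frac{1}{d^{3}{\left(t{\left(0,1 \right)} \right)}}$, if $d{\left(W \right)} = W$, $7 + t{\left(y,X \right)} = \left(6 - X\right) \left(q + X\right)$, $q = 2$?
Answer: $\frac{1}{512} \approx 0.0019531$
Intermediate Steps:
$t{\left(y,X \right)} = -7 + \left(2 + X\right) \left(6 - X\right)$ ($t{\left(y,X \right)} = -7 + \left(6 - X\right) \left(2 + X\right) = -7 + \left(2 + X\right) \left(6 - X\right)$)
$\frac{1}{d^{3}{\left(t{\left(0,1 \right)} \right)}} = \frac{1}{\left(5 - 1^{2} + 4 \cdot 1\right)^{3}} = \frac{1}{\left(5 - 1 + 4\right)^{3}} = \frac{1}{8^{3}} = \frac{1}{512}$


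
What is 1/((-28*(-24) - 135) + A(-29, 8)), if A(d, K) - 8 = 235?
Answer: 1/780 ≈ 0.0012821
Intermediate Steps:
A(d, K) = 243 (A(d, K) = 8 + 235 = 243)
1/((-28*(-24) - 135) + A(-29, 8)) = 1/((-28*(-24) - 135) + 243) = 1/((672 - 135) + 243) = 1/(537 + 243) = 1/780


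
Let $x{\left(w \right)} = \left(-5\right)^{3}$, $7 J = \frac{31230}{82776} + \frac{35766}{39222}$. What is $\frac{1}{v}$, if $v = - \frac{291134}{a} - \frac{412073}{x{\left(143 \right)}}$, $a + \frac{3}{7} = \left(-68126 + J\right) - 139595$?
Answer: $\frac{5463857756981625}{18019723990014012269} \approx 0.00030322$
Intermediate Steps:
$J = \frac{38754347}{210430388}$ ($J = \frac{\frac{31230}{82776} + \frac{35766}{39222}}{7} = \frac{31230 \cdot \frac{1}{82776} + 35766 \cdot \frac{1}{39222}}{7} = \frac{\frac{5205}{13796} + \frac{1987}{2179}}{7} = \frac{1}{7} \cdot \frac{38754347}{30061484} = \frac{38754347}{210430388} \approx 0.18417$)
$x{\left(w \right)} = -125$
$a = - \frac{43710862055853}{210430388}$ ($a = - \frac{3}{7} + \left(\left(-68126 + \frac{38754347}{210430388}\right) - 139595\right) = - \frac{3}{7} - \frac{43710771871401}{210430388} = - \frac{43710862055853}{210430388} \approx -2.0772 \cdot 10^{5}$)
$v = \frac{18019723990014012269}{5463857756981625}$ ($v = - \frac{291134}{- \frac{43710862055853}{210430388}} - \frac{412073}{-125} = \left(-291134\right) \left(- \frac{210430388}{43710862055853}\right) - - \frac{412073}{125} = \frac{61263440579992}{43710862055853} + \frac{412073}{125} = \frac{18019723990014012269}{5463857756981625} \approx 3298.0$)
$\frac{1}{v} = \frac{1}{\frac{18019723990014012269}{5463857756981625}} = \frac{5463857756981625}{18019723990014012269}$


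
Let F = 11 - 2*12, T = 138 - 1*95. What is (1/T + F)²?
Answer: 311364/1849 ≈ 168.40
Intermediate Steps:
T = 43 (T = 138 - 95 = 43)
F = -13 (F = 11 - 24 = -13)
(1/T + F)² = (1/43 - 13)² = (-558/43)² = 311364/1849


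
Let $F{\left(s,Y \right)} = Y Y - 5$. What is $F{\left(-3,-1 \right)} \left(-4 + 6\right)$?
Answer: $-8$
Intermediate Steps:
$F{\left(s,Y \right)} = -5 + Y^{2}$ ($F{\left(s,Y \right)} = Y^{2} - 5 = -5 + Y^{2}$)
$F{\left(-3,-1 \right)} \left(-4 + 6\right) = \left(-5 + \left(-1\right)^{2}\right) \left(-4 + 6\right) = \left(-5 + 1\right) 2 = \left(-4\right) 2 = -8$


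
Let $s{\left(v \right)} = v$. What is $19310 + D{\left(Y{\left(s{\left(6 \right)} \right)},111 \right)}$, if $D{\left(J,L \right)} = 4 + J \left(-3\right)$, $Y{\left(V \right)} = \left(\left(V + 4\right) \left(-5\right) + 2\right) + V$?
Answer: $19440$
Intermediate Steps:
$Y{\left(V \right)} = -18 - 4 V$ ($Y{\left(V \right)} = \left(\left(4 + V\right) \left(-5\right) + 2\right) + V = \left(\left(-20 - 5 V\right) + 2\right) + V = \left(-18 - 5 V\right) + V = -18 - 4 V$)
$D{\left(J,L \right)} = 4 - 3 J$
$19310 + D{\left(Y{\left(s{\left(6 \right)} \right)},111 \right)} = 19310 - \left(-4 + 3 \left(-18 - 24\right)\right) = 19310 + \left(4 - -126\right) = 19310 + \left(4 + 126\right) = 19310 + 130 = 19440$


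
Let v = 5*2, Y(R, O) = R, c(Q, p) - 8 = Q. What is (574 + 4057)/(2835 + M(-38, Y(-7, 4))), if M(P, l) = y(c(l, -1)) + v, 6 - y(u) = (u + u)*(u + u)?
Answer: 4631/2847 ≈ 1.6266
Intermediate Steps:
c(Q, p) = 8 + Q
v = 10
y(u) = 6 - 4*u² (y(u) = 6 - (u + u)*(u + u) = 6 - 2*u*2*u = 6 - 4*u²)
M(P, l) = 16 - 4*(8 + l)² (M(P, l) = (6 - 4*(8 + l)²) + 10 = 16 - 4*(8 + l)²)
(574 + 4057)/(2835 + M(-38, Y(-7, 4))) = (574 + 4057)/(2835 + (16 - 4*(8 - 7)²)) = 4631/(2835 + (16 - 4*1²)) = 4631/(2835 + (16 - 4*1)) = 4631/(2835 + (16 - 4)) = 4631/(2835 + 12) = 4631/2847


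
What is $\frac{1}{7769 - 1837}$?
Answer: $\frac{1}{5932} \approx 0.00016858$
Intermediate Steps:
$\frac{1}{7769 - 1837} = \frac{1}{5932}$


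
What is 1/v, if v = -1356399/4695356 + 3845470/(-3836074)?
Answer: -9005866536172/11629548787423 ≈ -0.77439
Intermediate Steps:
v = -11629548787423/9005866536172 (v = -1356399*1/4695356 + 3845470*(-1/3836074) = -1356399/4695356 - 1922735/1918037 = -11629548787423/9005866536172 ≈ -1.2913)
1/v = 1/(-11629548787423/9005866536172) = -9005866536172/11629548787423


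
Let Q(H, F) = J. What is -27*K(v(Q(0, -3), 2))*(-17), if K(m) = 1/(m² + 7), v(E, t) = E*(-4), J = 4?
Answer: 459/263 ≈ 1.7452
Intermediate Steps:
Q(H, F) = 4
v(E, t) = -4*E
K(m) = 1/(7 + m²)
-27*K(v(Q(0, -3), 2))*(-17) = -27/(7 + (-4*4)²)*(-17) = -27/(7 + (-16)²)*(-17) = -27/(7 + 256)*(-17) = -27/263*(-17) = 459/263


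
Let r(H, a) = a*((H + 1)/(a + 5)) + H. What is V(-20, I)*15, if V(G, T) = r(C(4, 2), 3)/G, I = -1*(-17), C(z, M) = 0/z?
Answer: -9/32 ≈ -0.28125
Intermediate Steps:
C(z, M) = 0
I = 17
r(H, a) = H + a*(1 + H)/(5 + a) (r(H, a) = a*((1 + H)/(5 + a)) + H = a*(1 + H)/(5 + a) + H = H + a*(1 + H)/(5 + a))
V(G, T) = 3/(8*G) (V(G, T) = ((3 + 5*0 + 2*0*3)/(5 + 3))/G = ((3 + 0 + 0)/8)/G = ((1/8)*3)/G = 3/(8*G))
V(-20, I)*15 = ((3/8)/(-20))*15 = ((3/8)*(-1/20))*15 = -3/160*15 = -9/32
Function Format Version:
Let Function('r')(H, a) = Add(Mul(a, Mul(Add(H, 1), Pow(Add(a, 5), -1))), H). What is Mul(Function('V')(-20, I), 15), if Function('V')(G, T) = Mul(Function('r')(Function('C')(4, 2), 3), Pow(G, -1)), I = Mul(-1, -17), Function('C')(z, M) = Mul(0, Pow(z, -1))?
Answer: Rational(-9, 32) ≈ -0.28125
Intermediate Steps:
Function('C')(z, M) = 0
I = 17
Function('r')(H, a) = Add(H, Mul(a, Pow(Add(5, a), -1), Add(1, H))) (Function('r')(H, a) = Add(Mul(a, Mul(Add(1, H), Pow(Add(5, a), -1))), H) = Add(Mul(a, Mul(Pow(Add(5, a), -1), Add(1, H))), H) = Add(Mul(a, Pow(Add(5, a), -1), Add(1, H)), H) = Add(H, Mul(a, Pow(Add(5, a), -1), Add(1, H))))
Function('V')(G, T) = Mul(Rational(3, 8), Pow(G, -1)) (Function('V')(G, T) = Mul(Mul(Pow(Add(5, 3), -1), Add(3, Mul(5, 0), Mul(2, 0, 3))), Pow(G, -1)) = Mul(Mul(Pow(8, -1), Add(3, 0, 0)), Pow(G, -1)) = Mul(Mul(Rational(1, 8), 3), Pow(G, -1)) = Mul(Rational(3, 8), Pow(G, -1)))
Mul(Function('V')(-20, I), 15) = Mul(Mul(Rational(3, 8), Pow(-20, -1)), 15) = Mul(Mul(Rational(3, 8), Rational(-1, 20)), 15) = Mul(Rational(-3, 160), 15) = Rational(-9, 32)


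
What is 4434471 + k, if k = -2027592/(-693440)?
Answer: 384380199729/86680 ≈ 4.4345e+6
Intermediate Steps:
k = 253449/86680 (k = -2027592*(-1/693440) = 253449/86680 ≈ 2.9240)
4434471 + k = 4434471 + 253449/86680 = 384380199729/86680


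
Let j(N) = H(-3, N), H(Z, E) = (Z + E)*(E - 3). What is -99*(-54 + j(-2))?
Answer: 2871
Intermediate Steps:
H(Z, E) = (-3 + E)*(E + Z) (H(Z, E) = (E + Z)*(-3 + E) = (-3 + E)*(E + Z))
j(N) = 9 + N**2 - 6*N (j(N) = N**2 - 3*N - 3*(-3) + N*(-3) = N**2 - 3*N + 9 - 3*N = 9 + N**2 - 6*N)
-99*(-54 + j(-2)) = -99*(-54 + (9 + (-2)**2 - 6*(-2))) = -99*(-54 + (9 + 4 + 12)) = -99*(-54 + 25) = -99*(-29) = 2871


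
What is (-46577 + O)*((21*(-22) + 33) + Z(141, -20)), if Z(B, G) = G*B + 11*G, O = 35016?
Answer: 40105109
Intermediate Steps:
Z(B, G) = 11*G + B*G (Z(B, G) = B*G + 11*G = 11*G + B*G)
(-46577 + O)*((21*(-22) + 33) + Z(141, -20)) = (-46577 + 35016)*((21*(-22) + 33) - 20*(11 + 141)) = -11561*((-462 + 33) - 20*152) = -11561*(-429 - 3040) = -11561*(-3469) = 40105109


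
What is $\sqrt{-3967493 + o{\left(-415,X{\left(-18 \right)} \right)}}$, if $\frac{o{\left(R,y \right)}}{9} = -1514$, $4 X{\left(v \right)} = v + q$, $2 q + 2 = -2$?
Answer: $i \sqrt{3981119} \approx 1995.3 i$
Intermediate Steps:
$q = -2$ ($q = -1 + \frac{1}{2} \left(-2\right) = -1 - 1 = -2$)
$X{\left(v \right)} = - \frac{1}{2} + \frac{v}{4}$ ($X{\left(v \right)} = \frac{v - 2}{4} = \frac{-2 + v}{4} = - \frac{1}{2} + \frac{v}{4}$)
$o{\left(R,y \right)} = -13626$ ($o{\left(R,y \right)} = 9 \left(-1514\right) = -13626$)
$\sqrt{-3967493 + o{\left(-415,X{\left(-18 \right)} \right)}} = \sqrt{-3967493 - 13626} = \sqrt{-3981119} = i \sqrt{3981119}$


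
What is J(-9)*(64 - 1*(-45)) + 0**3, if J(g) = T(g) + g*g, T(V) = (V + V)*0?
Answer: 8829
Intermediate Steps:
T(V) = 0 (T(V) = (2*V)*0 = 0)
J(g) = g**2 (J(g) = 0 + g*g = 0 + g**2 = g**2)
J(-9)*(64 - 1*(-45)) + 0**3 = (-9)**2*(64 - 1*(-45)) + 0**3 = 81*(64 + 45) + 0 = 81*109 + 0 = 8829 + 0 = 8829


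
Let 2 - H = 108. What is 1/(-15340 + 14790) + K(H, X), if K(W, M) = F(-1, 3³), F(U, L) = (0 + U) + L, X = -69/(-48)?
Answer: 14299/550 ≈ 25.998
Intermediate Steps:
H = -106 (H = 2 - 1*108 = 2 - 108 = -106)
X = 23/16 (X = -69*(-1/48) = 23/16 ≈ 1.4375)
F(U, L) = L + U (F(U, L) = U + L = L + U)
K(W, M) = 26 (K(W, M) = 3³ - 1 = 27 - 1 = 26)
1/(-15340 + 14790) + K(H, X) = 1/(-15340 + 14790) + 26 = 1/(-550) + 26 = -1/550 + 26 = 14299/550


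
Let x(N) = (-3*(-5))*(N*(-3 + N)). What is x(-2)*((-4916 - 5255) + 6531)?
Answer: -546000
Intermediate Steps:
x(N) = 15*N*(-3 + N) (x(N) = 15*(N*(-3 + N)) = 15*N*(-3 + N))
x(-2)*((-4916 - 5255) + 6531) = (15*(-2)*(-3 - 2))*((-4916 - 5255) + 6531) = (15*(-2)*(-5))*(-10171 + 6531) = 150*(-3640) = -546000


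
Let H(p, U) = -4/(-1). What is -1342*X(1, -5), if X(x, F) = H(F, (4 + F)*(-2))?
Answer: -5368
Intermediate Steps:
H(p, U) = 4 (H(p, U) = -4*(-1) = 4)
X(x, F) = 4
-1342*X(1, -5) = -1342*4 = -5368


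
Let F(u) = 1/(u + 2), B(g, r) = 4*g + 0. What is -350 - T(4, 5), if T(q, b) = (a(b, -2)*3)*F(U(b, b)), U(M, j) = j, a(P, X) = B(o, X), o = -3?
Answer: -2414/7 ≈ -344.86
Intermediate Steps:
B(g, r) = 4*g
a(P, X) = -12 (a(P, X) = 4*(-3) = -12)
F(u) = 1/(2 + u)
T(q, b) = -36/(2 + b) (T(q, b) = (-12*3)/(2 + b) = -36/(2 + b))
-350 - T(4, 5) = -350 - (-36)/(2 + 5) = -350 - (-36)/7 = -350 - 1*(-36/7) = -350 + 36/7 = -2414/7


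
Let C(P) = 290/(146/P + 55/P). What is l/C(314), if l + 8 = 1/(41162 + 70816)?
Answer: -60020141/3398905560 ≈ -0.017659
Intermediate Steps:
l = -895823/111978 (l = -8 + 1/(41162 + 70816) = -8 + 1/111978 = -895823/111978 ≈ -8.0000)
C(P) = 290*P/201 (C(P) = 290/((201/P)) = 290*(P/201) = 290*P/201)
l/C(314) = -895823/(111978*((290/201)*314)) = -895823/(111978*91060/201) = -895823/111978*201/91060 = -60020141/3398905560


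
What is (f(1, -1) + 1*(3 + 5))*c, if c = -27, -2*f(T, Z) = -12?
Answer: -378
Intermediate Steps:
f(T, Z) = 6 (f(T, Z) = -½*(-12) = 6)
(f(1, -1) + 1*(3 + 5))*c = (6 + 1*(3 + 5))*(-27) = (6 + 1*8)*(-27) = (6 + 8)*(-27) = 14*(-27) = -378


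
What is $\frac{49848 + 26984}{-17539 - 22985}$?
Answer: $- \frac{19208}{10131} \approx -1.896$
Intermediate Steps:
$\frac{49848 + 26984}{-17539 - 22985} = \frac{76832}{-40524} = 76832 \left(- \frac{1}{40524}\right) = - \frac{19208}{10131}$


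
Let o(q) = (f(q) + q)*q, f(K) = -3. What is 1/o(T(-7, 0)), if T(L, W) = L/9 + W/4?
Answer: 81/238 ≈ 0.34034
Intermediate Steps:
T(L, W) = W/4 + L/9 (T(L, W) = L*(1/9) + W*(1/4) = L/9 + W/4 = W/4 + L/9)
o(q) = q*(-3 + q) (o(q) = (-3 + q)*q = q*(-3 + q))
1/o(T(-7, 0)) = 1/(((1/4)*0 + (1/9)*(-7))*(-3 + ((1/4)*0 + (1/9)*(-7)))) = 1/((0 - 7/9)*(-3 + (0 - 7/9))) = 1/(-7*(-3 - 7/9)/9) = 1/(-7/9*(-34/9)) = 1/(238/81) = 81/238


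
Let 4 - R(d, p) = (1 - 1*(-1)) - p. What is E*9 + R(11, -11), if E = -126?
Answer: -1143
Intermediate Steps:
R(d, p) = 2 + p (R(d, p) = 4 - ((1 - 1*(-1)) - p) = 4 - ((1 + 1) - p) = 4 - (2 - p) = 4 + (-2 + p) = 2 + p)
E*9 + R(11, -11) = -126*9 + (2 - 11) = -1134 - 9 = -1143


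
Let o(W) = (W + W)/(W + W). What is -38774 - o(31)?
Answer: -38775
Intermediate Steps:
o(W) = 1 (o(W) = (2*W)/((2*W)) = (2*W)*(1/(2*W)) = 1)
-38774 - o(31) = -38774 - 1*1 = -38774 - 1 = -38775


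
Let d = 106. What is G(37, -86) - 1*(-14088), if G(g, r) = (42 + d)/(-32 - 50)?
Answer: 577534/41 ≈ 14086.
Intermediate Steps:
G(g, r) = -74/41 (G(g, r) = (42 + 106)/(-32 - 50) = 148/(-82) = 148*(-1/82) = -74/41)
G(37, -86) - 1*(-14088) = -74/41 - 1*(-14088) = -74/41 + 14088 = 577534/41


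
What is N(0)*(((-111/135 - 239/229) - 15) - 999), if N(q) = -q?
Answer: 0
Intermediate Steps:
N(0)*(((-111/135 - 239/229) - 15) - 999) = (-1*0)*(((-111/135 - 239/229) - 15) - 999) = 0*(((-111*1/135 - 239*1/229) - 15) - 999) = 0*(((-37/45 - 239/229) - 15) - 999) = 0*((-19228/10305 - 15) - 999) = 0*(-173803/10305 - 999) = 0*(-10468498/10305) = 0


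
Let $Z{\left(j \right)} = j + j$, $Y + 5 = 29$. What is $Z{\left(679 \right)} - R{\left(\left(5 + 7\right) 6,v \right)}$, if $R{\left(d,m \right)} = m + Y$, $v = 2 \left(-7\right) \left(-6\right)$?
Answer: $1250$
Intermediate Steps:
$v = 84$ ($v = \left(-14\right) \left(-6\right) = 84$)
$Y = 24$ ($Y = -5 + 29 = 24$)
$Z{\left(j \right)} = 2 j$
$R{\left(d,m \right)} = 24 + m$ ($R{\left(d,m \right)} = m + 24 = 24 + m$)
$Z{\left(679 \right)} - R{\left(\left(5 + 7\right) 6,v \right)} = 2 \cdot 679 - \left(24 + 84\right) = 1358 - 108 = 1250$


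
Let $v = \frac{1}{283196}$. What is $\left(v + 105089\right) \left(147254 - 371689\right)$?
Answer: $- \frac{6679361656913575}{283196} \approx -2.3586 \cdot 10^{10}$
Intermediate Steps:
$v = \frac{1}{283196} \approx 3.5311 \cdot 10^{-6}$
$\left(v + 105089\right) \left(147254 - 371689\right) = \left(\frac{1}{283196} + 105089\right) \left(147254 - 371689\right) = \frac{29760784445}{283196} \left(-224435\right) = - \frac{6679361656913575}{283196}$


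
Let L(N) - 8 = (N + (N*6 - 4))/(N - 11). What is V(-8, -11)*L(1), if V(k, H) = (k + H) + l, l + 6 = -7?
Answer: -1232/5 ≈ -246.40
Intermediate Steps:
l = -13 (l = -6 - 7 = -13)
V(k, H) = -13 + H + k (V(k, H) = (k + H) - 13 = (H + k) - 13 = -13 + H + k)
L(N) = 8 + (-4 + 7*N)/(-11 + N) (L(N) = 8 + (N + (N*6 - 4))/(N - 11) = 8 + (N + (6*N - 4))/(-11 + N) = 8 + (N + (-4 + 6*N))/(-11 + N) = 8 + (-4 + 7*N)/(-11 + N))
V(-8, -11)*L(1) = (-13 - 11 - 8)*((-92 + 15*1)/(-11 + 1)) = -32*(-92 + 15)/(-10) = -(-16)*(-77)/5 = -32*77/10 = -1232/5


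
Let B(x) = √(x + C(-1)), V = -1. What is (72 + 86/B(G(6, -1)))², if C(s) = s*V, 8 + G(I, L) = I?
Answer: -2212 - 12384*I ≈ -2212.0 - 12384.0*I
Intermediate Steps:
G(I, L) = -8 + I
C(s) = -s (C(s) = s*(-1) = -s)
B(x) = √(1 + x) (B(x) = √(x - 1*(-1)) = √(x + 1) = √(1 + x))
(72 + 86/B(G(6, -1)))² = (72 + 86/(√(1 + (-8 + 6))))² = (72 + 86/(√(1 - 2)))² = (72 + 86/(√(-1)))² = (72 + 86/I)² = (72 + 86*(-I))² = (72 - 86*I)²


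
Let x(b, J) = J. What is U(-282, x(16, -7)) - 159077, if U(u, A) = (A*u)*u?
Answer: -715745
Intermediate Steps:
U(u, A) = A*u**2
U(-282, x(16, -7)) - 159077 = -7*(-282)**2 - 159077 = -7*79524 - 159077 = -556668 - 159077 = -715745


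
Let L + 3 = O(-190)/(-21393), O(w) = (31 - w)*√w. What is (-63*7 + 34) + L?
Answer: -410 - 221*I*√190/21393 ≈ -410.0 - 0.1424*I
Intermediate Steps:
O(w) = √w*(31 - w)
L = -3 - 221*I*√190/21393 (L = -3 + (√(-190)*(31 - 1*(-190)))/(-21393) = -3 + ((I*√190)*(31 + 190))*(-1/21393) = -3 + ((I*√190)*221)*(-1/21393) = -3 + (221*I*√190)*(-1/21393) = -3 - 221*I*√190/21393 ≈ -3.0 - 0.1424*I)
(-63*7 + 34) + L = (-63*7 + 34) + (-3 - 221*I*√190/21393) = (-441 + 34) + (-3 - 221*I*√190/21393) = -407 + (-3 - 221*I*√190/21393) = -410 - 221*I*√190/21393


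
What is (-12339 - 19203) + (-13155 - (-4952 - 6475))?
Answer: -33270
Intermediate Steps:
(-12339 - 19203) + (-13155 - (-4952 - 6475)) = -31542 + (-13155 - 1*(-11427)) = -31542 + (-13155 + 11427) = -31542 - 1728 = -33270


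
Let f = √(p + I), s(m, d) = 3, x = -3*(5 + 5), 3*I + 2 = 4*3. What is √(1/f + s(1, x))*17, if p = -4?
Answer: 17*√(12 - 2*I*√6)/2 ≈ 30.029 - 5.8935*I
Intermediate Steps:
I = 10/3 (I = -⅔ + (4*3)/3 = -⅔ + (⅓)*12 = -⅔ + 4 = 10/3 ≈ 3.3333)
x = -30 (x = -3*10 = -30)
f = I*√6/3 (f = √(-4 + 10/3) = √(-⅔) = I*√6/3 ≈ 0.8165*I)
√(1/f + s(1, x))*17 = √(1/(I*√6/3) + 3)*17 = √(-I*√6/2 + 3)*17 = √(3 - I*√6/2)*17 = 17*√(3 - I*√6/2)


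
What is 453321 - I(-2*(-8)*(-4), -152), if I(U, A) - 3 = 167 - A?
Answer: 452999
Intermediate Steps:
I(U, A) = 170 - A (I(U, A) = 3 + (167 - A) = 170 - A)
453321 - I(-2*(-8)*(-4), -152) = 453321 - (170 - 1*(-152)) = 453321 - (170 + 152) = 453321 - 1*322 = 453321 - 322 = 452999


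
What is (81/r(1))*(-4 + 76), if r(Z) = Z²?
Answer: 5832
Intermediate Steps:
(81/r(1))*(-4 + 76) = (81/(1²))*(-4 + 76) = (81/1)*72 = (81*1)*72 = 81*72 = 5832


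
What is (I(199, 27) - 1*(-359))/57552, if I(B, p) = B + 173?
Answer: 731/57552 ≈ 0.012702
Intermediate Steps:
I(B, p) = 173 + B
(I(199, 27) - 1*(-359))/57552 = ((173 + 199) - 1*(-359))/57552 = (372 + 359)*(1/57552) = 731*(1/57552) = 731/57552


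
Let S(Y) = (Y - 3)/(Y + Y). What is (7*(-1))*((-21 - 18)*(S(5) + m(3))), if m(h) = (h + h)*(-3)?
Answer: -24297/5 ≈ -4859.4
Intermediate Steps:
S(Y) = (-3 + Y)/(2*Y) (S(Y) = (-3 + Y)/((2*Y)) = (-3 + Y)*(1/(2*Y)) = (-3 + Y)/(2*Y))
m(h) = -6*h (m(h) = (2*h)*(-3) = -6*h)
(7*(-1))*((-21 - 18)*(S(5) + m(3))) = (7*(-1))*((-21 - 18)*((½)*(-3 + 5)/5 - 6*3)) = -(-273)*((½)*(⅕)*2 - 18) = -(-273)*(⅕ - 18) = -(-273)*(-89)/5 = -7*3471/5 = -24297/5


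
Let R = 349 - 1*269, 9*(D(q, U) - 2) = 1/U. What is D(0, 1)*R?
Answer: 1520/9 ≈ 168.89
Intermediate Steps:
D(q, U) = 2 + 1/(9*U)
R = 80 (R = 349 - 269 = 80)
D(0, 1)*R = (2 + (⅑)/1)*80 = (2 + (⅑)*1)*80 = (2 + ⅑)*80 = (19/9)*80 = 1520/9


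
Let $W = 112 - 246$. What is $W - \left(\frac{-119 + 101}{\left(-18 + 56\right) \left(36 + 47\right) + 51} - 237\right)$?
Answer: $\frac{330133}{3205} \approx 103.01$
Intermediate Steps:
$W = -134$ ($W = 112 - 246 = -134$)
$W - \left(\frac{-119 + 101}{\left(-18 + 56\right) \left(36 + 47\right) + 51} - 237\right) = -134 - \left(\frac{-119 + 101}{\left(-18 + 56\right) \left(36 + 47\right) + 51} - 237\right) = -134 - \left(- \frac{18}{38 \cdot 83 + 51} - 237\right) = -134 - \left(- \frac{18}{3154 + 51} - 237\right) = -134 - \left(- \frac{18}{3205} - 237\right) = -134 - - \frac{759603}{3205} = -134 + \frac{759603}{3205} = \frac{330133}{3205}$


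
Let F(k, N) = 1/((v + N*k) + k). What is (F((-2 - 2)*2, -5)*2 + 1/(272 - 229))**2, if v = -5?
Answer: 12769/1347921 ≈ 0.0094731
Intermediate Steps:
F(k, N) = 1/(-5 + k + N*k) (F(k, N) = 1/((-5 + N*k) + k) = 1/(-5 + k + N*k))
(F((-2 - 2)*2, -5)*2 + 1/(272 - 229))**2 = (2/(-5 + (-2 - 2)*2 - 5*(-2 - 2)*2) + 1/(272 - 229))**2 = (2/(-5 - 4*2 - (-20)*2) + 1/43)**2 = (2/(-5 - 8 - 5*(-8)) + 1/43)**2 = (2/(-5 - 8 + 40) + 1/43)**2 = (2/27 + 1/43)**2 = (113/1161)**2 = 12769/1347921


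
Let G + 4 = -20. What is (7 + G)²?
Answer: 289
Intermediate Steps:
G = -24 (G = -4 - 20 = -24)
(7 + G)² = (7 - 24)² = (-17)² = 289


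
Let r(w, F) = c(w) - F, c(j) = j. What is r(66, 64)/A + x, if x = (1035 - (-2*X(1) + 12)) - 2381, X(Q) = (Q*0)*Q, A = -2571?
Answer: -3491420/2571 ≈ -1358.0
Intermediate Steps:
r(w, F) = w - F
X(Q) = 0 (X(Q) = 0*Q = 0)
x = -1358 (x = (1035 - (-2*0 + 12)) - 2381 = (1035 - (0 + 12)) - 2381 = (1035 - 1*12) - 2381 = (1035 - 12) - 2381 = 1023 - 2381 = -1358)
r(66, 64)/A + x = (66 - 1*64)/(-2571) - 1358 = (66 - 64)*(-1/2571) - 1358 = 2*(-1/2571) - 1358 = -2/2571 - 1358 = -3491420/2571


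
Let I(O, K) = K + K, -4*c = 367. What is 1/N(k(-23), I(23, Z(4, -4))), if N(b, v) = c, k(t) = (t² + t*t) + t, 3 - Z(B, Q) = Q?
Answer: -4/367 ≈ -0.010899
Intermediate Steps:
Z(B, Q) = 3 - Q
c = -367/4 (c = -¼*367 = -367/4 ≈ -91.750)
k(t) = t + 2*t² (k(t) = (t² + t²) + t = 2*t² + t = t + 2*t²)
I(O, K) = 2*K
N(b, v) = -367/4
1/N(k(-23), I(23, Z(4, -4))) = 1/(-367/4) = -4/367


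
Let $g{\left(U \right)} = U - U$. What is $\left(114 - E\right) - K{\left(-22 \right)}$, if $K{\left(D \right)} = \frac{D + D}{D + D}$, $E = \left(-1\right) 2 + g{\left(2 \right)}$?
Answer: $115$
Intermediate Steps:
$g{\left(U \right)} = 0$
$E = -2$ ($E = \left(-1\right) 2 + 0 = -2 + 0 = -2$)
$K{\left(D \right)} = 1$ ($K{\left(D \right)} = \frac{2 D}{2 D} = 2 D \frac{1}{2 D} = 1$)
$\left(114 - E\right) - K{\left(-22 \right)} = \left(114 - -2\right) - 1 = \left(114 + 2\right) - 1 = 116 - 1 = 115$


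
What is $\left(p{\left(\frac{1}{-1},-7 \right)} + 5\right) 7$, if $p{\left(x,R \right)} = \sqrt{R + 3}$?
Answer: $35 + 14 i \approx 35.0 + 14.0 i$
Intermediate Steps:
$p{\left(x,R \right)} = \sqrt{3 + R}$
$\left(p{\left(\frac{1}{-1},-7 \right)} + 5\right) 7 = \left(\sqrt{3 - 7} + 5\right) 7 = \left(\sqrt{-4} + 5\right) 7 = \left(2 i + 5\right) 7 = \left(5 + 2 i\right) 7 = 35 + 14 i$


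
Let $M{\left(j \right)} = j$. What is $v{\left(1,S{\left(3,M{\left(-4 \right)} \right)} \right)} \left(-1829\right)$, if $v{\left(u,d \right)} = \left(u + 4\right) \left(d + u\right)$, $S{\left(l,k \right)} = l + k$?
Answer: $0$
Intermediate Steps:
$S{\left(l,k \right)} = k + l$
$v{\left(u,d \right)} = \left(4 + u\right) \left(d + u\right)$
$v{\left(1,S{\left(3,M{\left(-4 \right)} \right)} \right)} \left(-1829\right) = \left(1^{2} + 4 \left(-4 + 3\right) + 4 \cdot 1 + \left(-4 + 3\right) 1\right) \left(-1829\right) = \left(1 + 4 \left(-1\right) + 4 - 1\right) \left(-1829\right) = \left(1 - 4 + 4 - 1\right) \left(-1829\right) = 0 \left(-1829\right) = 0$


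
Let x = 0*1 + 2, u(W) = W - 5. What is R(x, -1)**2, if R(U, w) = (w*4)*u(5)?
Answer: 0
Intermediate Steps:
u(W) = -5 + W
x = 2 (x = 0 + 2 = 2)
R(U, w) = 0 (R(U, w) = (w*4)*(-5 + 5) = (4*w)*0 = 0)
R(x, -1)**2 = 0**2 = 0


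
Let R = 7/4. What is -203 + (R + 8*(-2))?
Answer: -869/4 ≈ -217.25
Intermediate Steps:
R = 7/4 (R = 7*(¼) = 7/4 ≈ 1.7500)
-203 + (R + 8*(-2)) = -203 + (7/4 + 8*(-2)) = -203 + (7/4 - 16) = -203 - 57/4 = -869/4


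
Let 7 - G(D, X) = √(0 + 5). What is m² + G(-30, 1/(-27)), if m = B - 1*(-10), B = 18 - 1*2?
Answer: 683 - √5 ≈ 680.76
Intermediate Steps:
B = 16 (B = 18 - 2 = 16)
G(D, X) = 7 - √5 (G(D, X) = 7 - √(0 + 5) = 7 - √5)
m = 26 (m = 16 - 1*(-10) = 16 + 10 = 26)
m² + G(-30, 1/(-27)) = 26² + (7 - √5) = 676 + (7 - √5) = 683 - √5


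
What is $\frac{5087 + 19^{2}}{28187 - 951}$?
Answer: $\frac{1362}{6809} \approx 0.20003$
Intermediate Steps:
$\frac{5087 + 19^{2}}{28187 - 951} = \frac{5087 + 361}{27236} = 5448 \cdot \frac{1}{27236} = \frac{1362}{6809}$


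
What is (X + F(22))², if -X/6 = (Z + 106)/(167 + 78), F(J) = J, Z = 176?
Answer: 13675204/60025 ≈ 227.83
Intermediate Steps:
X = -1692/245 (X = -6*(176 + 106)/(167 + 78) = -1692/245 ≈ -6.9061)
(X + F(22))² = (-1692/245 + 22)² = (3698/245)² = 13675204/60025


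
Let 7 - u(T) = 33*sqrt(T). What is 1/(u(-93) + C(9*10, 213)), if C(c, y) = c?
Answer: 97/110686 + 33*I*sqrt(93)/110686 ≈ 0.00087635 + 0.0028752*I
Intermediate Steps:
u(T) = 7 - 33*sqrt(T)
1/(u(-93) + C(9*10, 213)) = 1/((7 - 33*I*sqrt(93)) + 9*10) = 1/((7 - 33*I*sqrt(93)) + 90) = 1/(97 - 33*I*sqrt(93))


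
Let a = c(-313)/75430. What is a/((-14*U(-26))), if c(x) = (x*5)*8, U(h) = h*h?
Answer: 313/17846738 ≈ 1.7538e-5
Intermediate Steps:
U(h) = h²
c(x) = 40*x (c(x) = (5*x)*8 = 40*x)
a = -1252/7543 (a = (40*(-313))/75430 = -12520*1/75430 = -1252/7543 ≈ -0.16598)
a/((-14*U(-26))) = -1252/(7543*((-14*(-26)²))) = -1252/(7543*((-14*676))) = -1252/7543/(-9464) = -1252/7543*(-1/9464) = 313/17846738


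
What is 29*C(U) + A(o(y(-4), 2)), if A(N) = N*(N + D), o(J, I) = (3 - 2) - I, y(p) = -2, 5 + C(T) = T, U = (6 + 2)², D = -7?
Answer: 1719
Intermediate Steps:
U = 64 (U = 8² = 64)
C(T) = -5 + T
o(J, I) = 1 - I
A(N) = N*(-7 + N) (A(N) = N*(N - 7) = N*(-7 + N))
29*C(U) + A(o(y(-4), 2)) = 29*(-5 + 64) + (1 - 1*2)*(-7 + (1 - 1*2)) = 29*59 + (1 - 2)*(-7 + (1 - 2)) = 1711 - (-7 - 1) = 1711 - 1*(-8) = 1711 + 8 = 1719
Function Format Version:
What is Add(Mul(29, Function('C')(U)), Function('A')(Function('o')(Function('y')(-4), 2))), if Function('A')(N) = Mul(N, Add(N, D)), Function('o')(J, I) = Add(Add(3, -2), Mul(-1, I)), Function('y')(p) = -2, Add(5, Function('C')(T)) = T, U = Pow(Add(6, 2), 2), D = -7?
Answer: 1719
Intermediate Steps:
U = 64 (U = Pow(8, 2) = 64)
Function('C')(T) = Add(-5, T)
Function('o')(J, I) = Add(1, Mul(-1, I))
Function('A')(N) = Mul(N, Add(-7, N)) (Function('A')(N) = Mul(N, Add(N, -7)) = Mul(N, Add(-7, N)))
Add(Mul(29, Function('C')(U)), Function('A')(Function('o')(Function('y')(-4), 2))) = Add(Mul(29, Add(-5, 64)), Mul(Add(1, Mul(-1, 2)), Add(-7, Add(1, Mul(-1, 2))))) = Add(Mul(29, 59), Mul(Add(1, -2), Add(-7, Add(1, -2)))) = Add(1711, Mul(-1, Add(-7, -1))) = Add(1711, Mul(-1, -8)) = Add(1711, 8) = 1719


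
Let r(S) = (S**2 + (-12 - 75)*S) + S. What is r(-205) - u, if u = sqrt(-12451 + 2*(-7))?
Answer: 59655 - 3*I*sqrt(1385) ≈ 59655.0 - 111.65*I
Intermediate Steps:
r(S) = S**2 - 86*S (r(S) = (S**2 - 87*S) + S = S**2 - 86*S)
u = 3*I*sqrt(1385) (u = sqrt(-12451 - 14) = sqrt(-12465) = 3*I*sqrt(1385) ≈ 111.65*I)
r(-205) - u = -205*(-86 - 205) - 3*I*sqrt(1385) = -205*(-291) - 3*I*sqrt(1385) = 59655 - 3*I*sqrt(1385)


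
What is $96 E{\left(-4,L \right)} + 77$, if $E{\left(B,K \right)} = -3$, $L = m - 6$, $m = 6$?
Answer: $-211$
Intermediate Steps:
$L = 0$ ($L = 6 - 6 = 0$)
$96 E{\left(-4,L \right)} + 77 = 96 \left(-3\right) + 77 = -288 + 77 = -211$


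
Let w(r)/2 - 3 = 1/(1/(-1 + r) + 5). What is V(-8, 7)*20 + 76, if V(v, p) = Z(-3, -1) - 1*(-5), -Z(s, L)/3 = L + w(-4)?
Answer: -149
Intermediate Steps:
w(r) = 6 + 2/(5 + 1/(-1 + r)) (w(r) = 6 + 2/(1/(-1 + r) + 5) = 6 + 2/(5 + 1/(-1 + r)))
Z(s, L) = -77/4 - 3*L (Z(s, L) = -3*(L + 2*(-13 + 16*(-4))/(-4 + 5*(-4))) = -3*(L + 2*(-13 - 64)/(-4 - 20)) = -3*(L + 2*(-77)/(-24)) = -3*(L + 2*(-1/24)*(-77)) = -3*(L + 77/12) = -3*(77/12 + L) = -77/4 - 3*L)
V(v, p) = -45/4 (V(v, p) = (-77/4 - 3*(-1)) - 1*(-5) = (-77/4 + 3) + 5 = -65/4 + 5 = -45/4)
V(-8, 7)*20 + 76 = -45/4*20 + 76 = -225 + 76 = -149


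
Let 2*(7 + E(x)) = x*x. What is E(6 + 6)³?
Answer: 274625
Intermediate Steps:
E(x) = -7 + x²/2 (E(x) = -7 + (x*x)/2 = -7 + x²/2)
E(6 + 6)³ = (-7 + (6 + 6)²/2)³ = (-7 + (½)*12²)³ = (-7 + (½)*144)³ = (-7 + 72)³ = 65³ = 274625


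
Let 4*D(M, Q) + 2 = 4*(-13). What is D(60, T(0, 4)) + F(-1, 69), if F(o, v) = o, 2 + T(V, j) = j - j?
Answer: -29/2 ≈ -14.500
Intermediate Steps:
T(V, j) = -2 (T(V, j) = -2 + (j - j) = -2 + 0 = -2)
D(M, Q) = -27/2 (D(M, Q) = -1/2 + (4*(-13))/4 = -1/2 + (1/4)*(-52) = -1/2 - 13 = -27/2)
D(60, T(0, 4)) + F(-1, 69) = -27/2 - 1 = -29/2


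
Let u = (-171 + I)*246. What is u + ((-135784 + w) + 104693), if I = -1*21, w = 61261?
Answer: -17062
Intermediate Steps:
I = -21
u = -47232 (u = (-171 - 21)*246 = -192*246 = -47232)
u + ((-135784 + w) + 104693) = -47232 + ((-135784 + 61261) + 104693) = -47232 + (-74523 + 104693) = -47232 + 30170 = -17062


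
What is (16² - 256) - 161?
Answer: -161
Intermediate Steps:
(16² - 256) - 161 = (256 - 256) - 161 = 0 - 161 = -161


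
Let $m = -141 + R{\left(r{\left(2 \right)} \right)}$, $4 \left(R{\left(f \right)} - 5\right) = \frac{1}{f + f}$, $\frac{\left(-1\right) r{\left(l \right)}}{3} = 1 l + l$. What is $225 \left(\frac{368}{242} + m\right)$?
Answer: $- \frac{117167475}{3872} \approx -30260.0$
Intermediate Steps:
$r{\left(l \right)} = - 6 l$ ($r{\left(l \right)} = - 3 \left(1 l + l\right) = - 3 \left(l + l\right) = - 3 \cdot 2 l = - 6 l$)
$R{\left(f \right)} = 5 + \frac{1}{8 f}$ ($R{\left(f \right)} = 5 + \frac{1}{4 \left(f + f\right)} = 5 + \frac{1}{4 \cdot 2 f} = 5 + \frac{\frac{1}{2} \frac{1}{f}}{4} = 5 + \frac{1}{8 f}$)
$m = - \frac{13057}{96}$ ($m = -141 + \left(5 + \frac{1}{8 \left(\left(-6\right) 2\right)}\right) = -141 + \left(5 + \frac{1}{8 \left(-12\right)}\right) = -141 + \left(5 + \frac{1}{8} \left(- \frac{1}{12}\right)\right) = -141 + \left(5 - \frac{1}{96}\right) = -141 + \frac{479}{96} = - \frac{13057}{96} \approx -136.01$)
$225 \left(\frac{368}{242} + m\right) = 225 \left(\frac{368}{242} - \frac{13057}{96}\right) = 225 \left(368 \cdot \frac{1}{242} - \frac{13057}{96}\right) = 225 \left(\frac{184}{121} - \frac{13057}{96}\right) = 225 \left(- \frac{1562233}{11616}\right) = - \frac{117167475}{3872}$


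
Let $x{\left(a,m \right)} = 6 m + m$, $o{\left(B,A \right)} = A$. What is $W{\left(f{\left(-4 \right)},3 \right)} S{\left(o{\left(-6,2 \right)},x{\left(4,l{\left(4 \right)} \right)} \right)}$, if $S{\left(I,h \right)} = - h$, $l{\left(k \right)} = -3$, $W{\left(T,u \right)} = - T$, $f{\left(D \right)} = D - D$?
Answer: $0$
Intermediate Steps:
$f{\left(D \right)} = 0$
$x{\left(a,m \right)} = 7 m$
$W{\left(f{\left(-4 \right)},3 \right)} S{\left(o{\left(-6,2 \right)},x{\left(4,l{\left(4 \right)} \right)} \right)} = \left(-1\right) 0 \left(- 7 \left(-3\right)\right) = 0 \left(\left(-1\right) \left(-21\right)\right) = 0 \cdot 21 = 0$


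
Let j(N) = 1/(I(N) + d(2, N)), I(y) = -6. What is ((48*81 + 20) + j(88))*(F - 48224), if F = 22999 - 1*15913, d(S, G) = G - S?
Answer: -6430712729/40 ≈ -1.6077e+8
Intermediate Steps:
F = 7086 (F = 22999 - 15913 = 7086)
j(N) = 1/(-8 + N) (j(N) = 1/(-6 + (N - 1*2)) = 1/(-6 + (N - 2)) = 1/(-6 + (-2 + N)) = 1/(-8 + N))
((48*81 + 20) + j(88))*(F - 48224) = ((48*81 + 20) + 1/(-8 + 88))*(7086 - 48224) = ((3888 + 20) + 1/80)*(-41138) = (3908 + 1/80)*(-41138) = (312641/80)*(-41138) = -6430712729/40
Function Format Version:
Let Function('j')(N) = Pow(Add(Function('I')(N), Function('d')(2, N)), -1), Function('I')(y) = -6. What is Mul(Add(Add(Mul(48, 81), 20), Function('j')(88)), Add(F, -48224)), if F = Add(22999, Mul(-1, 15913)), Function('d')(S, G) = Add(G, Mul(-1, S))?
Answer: Rational(-6430712729, 40) ≈ -1.6077e+8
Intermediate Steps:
F = 7086 (F = Add(22999, -15913) = 7086)
Function('j')(N) = Pow(Add(-8, N), -1) (Function('j')(N) = Pow(Add(-6, Add(N, Mul(-1, 2))), -1) = Pow(Add(-6, Add(N, -2)), -1) = Pow(Add(-6, Add(-2, N)), -1) = Pow(Add(-8, N), -1))
Mul(Add(Add(Mul(48, 81), 20), Function('j')(88)), Add(F, -48224)) = Mul(Add(Add(Mul(48, 81), 20), Pow(Add(-8, 88), -1)), Add(7086, -48224)) = Mul(Add(Add(3888, 20), Pow(80, -1)), -41138) = Mul(Add(3908, Rational(1, 80)), -41138) = Mul(Rational(312641, 80), -41138) = Rational(-6430712729, 40)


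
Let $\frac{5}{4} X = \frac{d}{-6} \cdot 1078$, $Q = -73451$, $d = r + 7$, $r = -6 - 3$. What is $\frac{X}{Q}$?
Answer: $- \frac{88}{22485} \approx -0.0039137$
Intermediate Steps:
$r = -9$ ($r = -6 - 3 = -9$)
$d = -2$ ($d = -9 + 7 = -2$)
$X = \frac{4312}{15}$ ($X = \frac{4 - \frac{2}{-6} \cdot 1078}{5} = \frac{4 \left(-2\right) \left(- \frac{1}{6}\right) 1078}{5} = \frac{4 \cdot \frac{1}{3} \cdot 1078}{5} = \frac{4}{5} \cdot \frac{1078}{3} = \frac{4312}{15} \approx 287.47$)
$\frac{X}{Q} = \frac{4312}{15 \left(-73451\right)} = \frac{4312}{15} \left(- \frac{1}{73451}\right) = - \frac{88}{22485}$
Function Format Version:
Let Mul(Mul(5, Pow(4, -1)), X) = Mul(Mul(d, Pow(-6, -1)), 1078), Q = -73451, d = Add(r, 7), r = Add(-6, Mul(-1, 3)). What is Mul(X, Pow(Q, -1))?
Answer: Rational(-88, 22485) ≈ -0.0039137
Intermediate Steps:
r = -9 (r = Add(-6, -3) = -9)
d = -2 (d = Add(-9, 7) = -2)
X = Rational(4312, 15) (X = Mul(Rational(4, 5), Mul(Mul(-2, Pow(-6, -1)), 1078)) = Mul(Rational(4, 5), Mul(Mul(-2, Rational(-1, 6)), 1078)) = Mul(Rational(4, 5), Mul(Rational(1, 3), 1078)) = Mul(Rational(4, 5), Rational(1078, 3)) = Rational(4312, 15) ≈ 287.47)
Mul(X, Pow(Q, -1)) = Mul(Rational(4312, 15), Pow(-73451, -1)) = Mul(Rational(4312, 15), Rational(-1, 73451)) = Rational(-88, 22485)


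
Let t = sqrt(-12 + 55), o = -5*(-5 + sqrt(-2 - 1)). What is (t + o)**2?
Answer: (25 + sqrt(43) - 5*I*sqrt(3))**2 ≈ 920.87 - 546.59*I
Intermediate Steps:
o = 25 - 5*I*sqrt(3) (o = -5*(-5 + sqrt(-3)) = -5*(-5 + I*sqrt(3)) = 25 - 5*I*sqrt(3) ≈ 25.0 - 8.6602*I)
t = sqrt(43) ≈ 6.5574
(t + o)**2 = (sqrt(43) + (25 - 5*I*sqrt(3)))**2 = (25 + sqrt(43) - 5*I*sqrt(3))**2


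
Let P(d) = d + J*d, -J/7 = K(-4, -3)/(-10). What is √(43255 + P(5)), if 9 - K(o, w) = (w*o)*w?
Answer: √173670/2 ≈ 208.37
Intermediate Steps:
K(o, w) = 9 - o*w² (K(o, w) = 9 - w*o*w = 9 - o*w*w = 9 - o*w²)
J = 63/2 (J = -7*(9 - 1*(-4)*(-3)²)/(-10) = -7*(9 - 1*(-4)*9)*(-1)/10 = -7*(9 + 36)*(-1)/10 = -315*(-1)/10 = -7*(-9/2) = 63/2 ≈ 31.500)
P(d) = 65*d/2 (P(d) = d + 63*d/2 = 65*d/2)
√(43255 + P(5)) = √(43255 + (65/2)*5) = √(43255 + 325/2) = √(86835/2) = √173670/2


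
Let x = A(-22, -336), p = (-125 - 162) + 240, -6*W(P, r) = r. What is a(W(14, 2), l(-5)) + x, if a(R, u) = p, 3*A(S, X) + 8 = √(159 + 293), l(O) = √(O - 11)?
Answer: -149/3 + 2*√113/3 ≈ -42.580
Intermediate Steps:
W(P, r) = -r/6
p = -47 (p = -287 + 240 = -47)
l(O) = √(-11 + O)
A(S, X) = -8/3 + 2*√113/3 (A(S, X) = -8/3 + √(159 + 293)/3 = -8/3 + √452/3 = -8/3 + (2*√113)/3 = -8/3 + 2*√113/3)
x = -8/3 + 2*√113/3 ≈ 4.4201
a(R, u) = -47
a(W(14, 2), l(-5)) + x = -47 + (-8/3 + 2*√113/3) = -149/3 + 2*√113/3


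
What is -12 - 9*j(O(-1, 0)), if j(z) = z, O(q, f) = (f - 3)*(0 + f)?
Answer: -12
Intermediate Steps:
O(q, f) = f*(-3 + f) (O(q, f) = (-3 + f)*f = f*(-3 + f))
-12 - 9*j(O(-1, 0)) = -12 - 0*(-3 + 0) = -12 - 0*(-3) = -12 - 9*0 = -12 + 0 = -12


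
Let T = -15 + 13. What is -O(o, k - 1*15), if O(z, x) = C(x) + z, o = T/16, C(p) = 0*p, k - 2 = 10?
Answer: ⅛ ≈ 0.12500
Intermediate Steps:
k = 12 (k = 2 + 10 = 12)
C(p) = 0
T = -2
o = -⅛ (o = -2/16 = -2*1/16 = -⅛ ≈ -0.12500)
O(z, x) = z (O(z, x) = 0 + z = z)
-O(o, k - 1*15) = -1*(-⅛) = ⅛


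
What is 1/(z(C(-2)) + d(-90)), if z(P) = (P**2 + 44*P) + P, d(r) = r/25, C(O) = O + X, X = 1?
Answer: -5/238 ≈ -0.021008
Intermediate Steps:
C(O) = 1 + O (C(O) = O + 1 = 1 + O)
d(r) = r/25 (d(r) = r*(1/25) = r/25)
z(P) = P**2 + 45*P
1/(z(C(-2)) + d(-90)) = 1/((1 - 2)*(45 + (1 - 2)) + (1/25)*(-90)) = 1/(-(45 - 1) - 18/5) = 1/(-1*44 - 18/5) = 1/(-44 - 18/5) = 1/(-238/5) = -5/238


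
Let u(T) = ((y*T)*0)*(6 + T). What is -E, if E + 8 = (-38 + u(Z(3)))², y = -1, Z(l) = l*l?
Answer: -1436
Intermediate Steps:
Z(l) = l²
u(T) = 0 (u(T) = (-T*0)*(6 + T) = 0*(6 + T) = 0)
E = 1436 (E = -8 + (-38 + 0)² = -8 + (-38)² = -8 + 1444 = 1436)
-E = -1*1436 = -1436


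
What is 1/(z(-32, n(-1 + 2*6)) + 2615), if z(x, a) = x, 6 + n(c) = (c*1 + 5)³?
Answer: 1/2583 ≈ 0.00038715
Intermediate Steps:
n(c) = -6 + (5 + c)³ (n(c) = -6 + (c*1 + 5)³ = -6 + (c + 5)³ = -6 + (5 + c)³)
1/(z(-32, n(-1 + 2*6)) + 2615) = 1/(-32 + 2615) = 1/2583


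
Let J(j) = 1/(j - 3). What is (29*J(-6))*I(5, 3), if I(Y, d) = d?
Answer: -29/3 ≈ -9.6667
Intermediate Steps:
J(j) = 1/(-3 + j)
(29*J(-6))*I(5, 3) = (29/(-3 - 6))*3 = (29/(-9))*3 = (29*(-⅑))*3 = -29/9*3 = -29/3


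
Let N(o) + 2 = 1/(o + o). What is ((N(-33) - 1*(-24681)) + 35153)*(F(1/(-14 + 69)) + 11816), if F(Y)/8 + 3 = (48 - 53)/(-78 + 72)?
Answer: 69887826878/99 ≈ 7.0594e+8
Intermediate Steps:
N(o) = -2 + 1/(2*o) (N(o) = -2 + 1/(o + o) = -2 + 1/(2*o))
F(Y) = -52/3 (F(Y) = -24 + 8*((48 - 53)/(-78 + 72)) = -24 + 8*(-5/(-6)) = -24 + 8*(-5*(-1/6)) = -24 + 8*(5/6) = -24 + 20/3 = -52/3)
((N(-33) - 1*(-24681)) + 35153)*(F(1/(-14 + 69)) + 11816) = (((-2 + (1/2)/(-33)) - 1*(-24681)) + 35153)*(-52/3 + 11816) = (((-2 + (1/2)*(-1/33)) + 24681) + 35153)*(35396/3) = (((-2 - 1/66) + 24681) + 35153)*(35396/3) = ((-133/66 + 24681) + 35153)*(35396/3) = (1628813/66 + 35153)*(35396/3) = (3948911/66)*(35396/3) = 69887826878/99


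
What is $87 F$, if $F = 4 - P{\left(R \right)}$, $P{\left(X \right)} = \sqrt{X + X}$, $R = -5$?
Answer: $348 - 87 i \sqrt{10} \approx 348.0 - 275.12 i$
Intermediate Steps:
$P{\left(X \right)} = \sqrt{2} \sqrt{X}$ ($P{\left(X \right)} = \sqrt{2 X} = \sqrt{2} \sqrt{X}$)
$F = 4 - i \sqrt{10}$ ($F = 4 - \sqrt{2} \sqrt{-5} = 4 - \sqrt{2} i \sqrt{5} = 4 - i \sqrt{10} \approx 4.0 - 3.1623 i$)
$87 F = 87 \left(4 - i \sqrt{10}\right) = 348 - 87 i \sqrt{10}$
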